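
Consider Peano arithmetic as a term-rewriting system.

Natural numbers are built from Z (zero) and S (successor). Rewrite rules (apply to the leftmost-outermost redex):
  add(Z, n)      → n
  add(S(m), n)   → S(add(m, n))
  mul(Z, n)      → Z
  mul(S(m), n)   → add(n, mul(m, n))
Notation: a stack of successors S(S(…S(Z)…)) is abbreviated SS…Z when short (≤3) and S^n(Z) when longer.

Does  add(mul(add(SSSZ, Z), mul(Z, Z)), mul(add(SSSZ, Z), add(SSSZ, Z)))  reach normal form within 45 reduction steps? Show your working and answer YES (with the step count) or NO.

Answer: NO — after 45 steps the term is S(S(S(S(S(S(S(S(S(mul(add(Z, Z), add(SSSZ, Z))))))))))), not yet normal

Working:
  start: add(mul(add(SSSZ, Z), mul(Z, Z)), mul(add(SSSZ, Z), add(SSSZ, Z)))
  [1] add(mul(S(add(SSZ, Z)), mul(Z, Z)), mul(add(SSSZ, Z), add(SSSZ, Z)))
  [2] add(add(mul(Z, Z), mul(add(SSZ, Z), mul(Z, Z))), mul(add(SSSZ, Z), add(SSSZ, Z)))
  [3] add(add(Z, mul(add(SSZ, Z), mul(Z, Z))), mul(add(SSSZ, Z), add(SSSZ, Z)))
  [4] add(mul(add(SSZ, Z), mul(Z, Z)), mul(add(SSSZ, Z), add(SSSZ, Z)))
  [5] add(mul(S(add(SZ, Z)), mul(Z, Z)), mul(add(SSSZ, Z), add(SSSZ, Z)))
  [6] add(add(mul(Z, Z), mul(add(SZ, Z), mul(Z, Z))), mul(add(SSSZ, Z), add(SSSZ, Z)))
  [7] add(add(Z, mul(add(SZ, Z), mul(Z, Z))), mul(add(SSSZ, Z), add(SSSZ, Z)))
  [8] add(mul(add(SZ, Z), mul(Z, Z)), mul(add(SSSZ, Z), add(SSSZ, Z)))
  [9] add(mul(S(add(Z, Z)), mul(Z, Z)), mul(add(SSSZ, Z), add(SSSZ, Z)))
  [10] add(add(mul(Z, Z), mul(add(Z, Z), mul(Z, Z))), mul(add(SSSZ, Z), add(SSSZ, Z)))
  [11] add(add(Z, mul(add(Z, Z), mul(Z, Z))), mul(add(SSSZ, Z), add(SSSZ, Z)))
  [12] add(mul(add(Z, Z), mul(Z, Z)), mul(add(SSSZ, Z), add(SSSZ, Z)))
  [13] add(mul(Z, mul(Z, Z)), mul(add(SSSZ, Z), add(SSSZ, Z)))
  [14] add(Z, mul(add(SSSZ, Z), add(SSSZ, Z)))
  [15] mul(add(SSSZ, Z), add(SSSZ, Z))
  [16] mul(S(add(SSZ, Z)), add(SSSZ, Z))
  [17] add(add(SSSZ, Z), mul(add(SSZ, Z), add(SSSZ, Z)))
  [18] add(S(add(SSZ, Z)), mul(add(SSZ, Z), add(SSSZ, Z)))
  [19] S(add(add(SSZ, Z), mul(add(SSZ, Z), add(SSSZ, Z))))
  [20] S(add(S(add(SZ, Z)), mul(add(SSZ, Z), add(SSSZ, Z))))
  [21] S(S(add(add(SZ, Z), mul(add(SSZ, Z), add(SSSZ, Z)))))
  [22] S(S(add(S(add(Z, Z)), mul(add(SSZ, Z), add(SSSZ, Z)))))
  [23] S(S(S(add(add(Z, Z), mul(add(SSZ, Z), add(SSSZ, Z))))))
  [24] S(S(S(add(Z, mul(add(SSZ, Z), add(SSSZ, Z))))))
  [25] S(S(S(mul(add(SSZ, Z), add(SSSZ, Z)))))
  [26] S(S(S(mul(S(add(SZ, Z)), add(SSSZ, Z)))))
  [27] S(S(S(add(add(SSSZ, Z), mul(add(SZ, Z), add(SSSZ, Z))))))
  [28] S(S(S(add(S(add(SSZ, Z)), mul(add(SZ, Z), add(SSSZ, Z))))))
  [29] S(S(S(S(add(add(SSZ, Z), mul(add(SZ, Z), add(SSSZ, Z)))))))
  [30] S(S(S(S(add(S(add(SZ, Z)), mul(add(SZ, Z), add(SSSZ, Z)))))))
  [31] S(S(S(S(S(add(add(SZ, Z), mul(add(SZ, Z), add(SSSZ, Z))))))))
  [32] S(S(S(S(S(add(S(add(Z, Z)), mul(add(SZ, Z), add(SSSZ, Z))))))))
  [33] S(S(S(S(S(S(add(add(Z, Z), mul(add(SZ, Z), add(SSSZ, Z)))))))))
  [34] S(S(S(S(S(S(add(Z, mul(add(SZ, Z), add(SSSZ, Z)))))))))
  [35] S(S(S(S(S(S(mul(add(SZ, Z), add(SSSZ, Z))))))))
  [36] S(S(S(S(S(S(mul(S(add(Z, Z)), add(SSSZ, Z))))))))
  [37] S(S(S(S(S(S(add(add(SSSZ, Z), mul(add(Z, Z), add(SSSZ, Z)))))))))
  [38] S(S(S(S(S(S(add(S(add(SSZ, Z)), mul(add(Z, Z), add(SSSZ, Z)))))))))
  [39] S(S(S(S(S(S(S(add(add(SSZ, Z), mul(add(Z, Z), add(SSSZ, Z))))))))))
  [40] S(S(S(S(S(S(S(add(S(add(SZ, Z)), mul(add(Z, Z), add(SSSZ, Z))))))))))
  [41] S(S(S(S(S(S(S(S(add(add(SZ, Z), mul(add(Z, Z), add(SSSZ, Z)))))))))))
  [42] S(S(S(S(S(S(S(S(add(S(add(Z, Z)), mul(add(Z, Z), add(SSSZ, Z)))))))))))
  [43] S(S(S(S(S(S(S(S(S(add(add(Z, Z), mul(add(Z, Z), add(SSSZ, Z))))))))))))
  [44] S(S(S(S(S(S(S(S(S(add(Z, mul(add(Z, Z), add(SSSZ, Z))))))))))))
  [45] S(S(S(S(S(S(S(S(S(mul(add(Z, Z), add(SSSZ, Z)))))))))))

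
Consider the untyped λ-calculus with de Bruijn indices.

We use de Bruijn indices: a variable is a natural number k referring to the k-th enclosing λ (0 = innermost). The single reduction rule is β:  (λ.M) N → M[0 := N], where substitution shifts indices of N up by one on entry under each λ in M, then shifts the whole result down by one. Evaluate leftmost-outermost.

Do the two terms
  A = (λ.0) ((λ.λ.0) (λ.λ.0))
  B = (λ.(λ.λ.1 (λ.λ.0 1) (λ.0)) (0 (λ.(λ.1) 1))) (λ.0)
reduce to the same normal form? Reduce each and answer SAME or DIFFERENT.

Answer: DIFFERENT — A ⇓ λ.0, B ⇓ λ.λ.0 (λ.0)

Derivation:
Term A:
  start: (λ.0) ((λ.λ.0) (λ.λ.0))
  →1  (λ.λ.0) (λ.λ.0)
  →2  λ.0

Term B:
  start: (λ.(λ.λ.1 (λ.λ.0 1) (λ.0)) (0 (λ.(λ.1) 1))) (λ.0)
  →1  (λ.λ.1 (λ.λ.0 1) (λ.0)) ((λ.0) (λ.(λ.1) (λ.0)))
  →2  λ.(λ.0) (λ.(λ.1) (λ.0)) (λ.λ.0 1) (λ.0)
  →3  λ.(λ.(λ.1) (λ.0)) (λ.λ.0 1) (λ.0)
  →4  λ.(λ.λ.λ.0 1) (λ.0) (λ.0)
  →5  λ.(λ.λ.0 1) (λ.0)
  →6  λ.λ.0 (λ.0)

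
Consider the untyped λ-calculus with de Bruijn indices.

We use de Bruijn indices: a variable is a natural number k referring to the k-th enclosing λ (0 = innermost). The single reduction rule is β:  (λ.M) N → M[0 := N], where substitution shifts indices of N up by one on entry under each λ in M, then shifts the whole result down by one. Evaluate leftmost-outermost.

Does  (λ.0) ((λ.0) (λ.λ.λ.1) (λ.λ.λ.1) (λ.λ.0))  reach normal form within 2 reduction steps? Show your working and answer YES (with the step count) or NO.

  start: (λ.0) ((λ.0) (λ.λ.λ.1) (λ.λ.λ.1) (λ.λ.0))
  [1] (λ.0) (λ.λ.λ.1) (λ.λ.λ.1) (λ.λ.0)
  [2] (λ.λ.λ.1) (λ.λ.λ.1) (λ.λ.0)

Answer: NO — after 2 steps the term is (λ.λ.λ.1) (λ.λ.λ.1) (λ.λ.0), not yet normal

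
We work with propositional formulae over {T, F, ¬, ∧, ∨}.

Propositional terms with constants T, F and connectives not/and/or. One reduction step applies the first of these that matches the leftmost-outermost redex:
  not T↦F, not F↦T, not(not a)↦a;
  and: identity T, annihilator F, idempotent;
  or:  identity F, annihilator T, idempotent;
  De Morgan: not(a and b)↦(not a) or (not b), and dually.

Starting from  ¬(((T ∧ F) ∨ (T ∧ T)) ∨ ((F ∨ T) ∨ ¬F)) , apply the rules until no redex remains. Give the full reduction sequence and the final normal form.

  start: ¬(((T ∧ F) ∨ (T ∧ T)) ∨ ((F ∨ T) ∨ ¬F))
  step 1: ¬((T ∧ F) ∨ (T ∧ T)) ∧ ¬((F ∨ T) ∨ ¬F)
  step 2: (¬(T ∧ F) ∧ ¬(T ∧ T)) ∧ ¬((F ∨ T) ∨ ¬F)
  step 3: ((¬T ∨ ¬F) ∧ ¬(T ∧ T)) ∧ ¬((F ∨ T) ∨ ¬F)
  step 4: ((F ∨ ¬F) ∧ ¬(T ∧ T)) ∧ ¬((F ∨ T) ∨ ¬F)
  step 5: (¬F ∧ ¬(T ∧ T)) ∧ ¬((F ∨ T) ∨ ¬F)
  step 6: (T ∧ ¬(T ∧ T)) ∧ ¬((F ∨ T) ∨ ¬F)
  step 7: ¬(T ∧ T) ∧ ¬((F ∨ T) ∨ ¬F)
  step 8: (¬T ∨ ¬T) ∧ ¬((F ∨ T) ∨ ¬F)
  step 9: ¬T ∧ ¬((F ∨ T) ∨ ¬F)
  step 10: F ∧ ¬((F ∨ T) ∨ ¬F)
  step 11: F

Answer: normal form = F  (in 11 steps)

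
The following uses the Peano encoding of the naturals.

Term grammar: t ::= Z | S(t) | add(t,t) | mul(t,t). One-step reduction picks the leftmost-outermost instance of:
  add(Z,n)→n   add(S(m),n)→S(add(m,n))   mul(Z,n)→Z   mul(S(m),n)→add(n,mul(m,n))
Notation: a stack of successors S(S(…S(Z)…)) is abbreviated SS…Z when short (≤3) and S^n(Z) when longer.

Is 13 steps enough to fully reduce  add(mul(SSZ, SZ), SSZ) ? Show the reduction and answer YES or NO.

Answer: YES — reaches normal form S^4(Z) in 10 ≤ 13 steps

Reduction:
  start: add(mul(SSZ, SZ), SSZ)
  step 1: add(add(SZ, mul(SZ, SZ)), SSZ)
  step 2: add(S(add(Z, mul(SZ, SZ))), SSZ)
  step 3: S(add(add(Z, mul(SZ, SZ)), SSZ))
  step 4: S(add(mul(SZ, SZ), SSZ))
  step 5: S(add(add(SZ, mul(Z, SZ)), SSZ))
  step 6: S(add(S(add(Z, mul(Z, SZ))), SSZ))
  step 7: S(S(add(add(Z, mul(Z, SZ)), SSZ)))
  step 8: S(S(add(mul(Z, SZ), SSZ)))
  step 9: S(S(add(Z, SSZ)))
  step 10: S^4(Z)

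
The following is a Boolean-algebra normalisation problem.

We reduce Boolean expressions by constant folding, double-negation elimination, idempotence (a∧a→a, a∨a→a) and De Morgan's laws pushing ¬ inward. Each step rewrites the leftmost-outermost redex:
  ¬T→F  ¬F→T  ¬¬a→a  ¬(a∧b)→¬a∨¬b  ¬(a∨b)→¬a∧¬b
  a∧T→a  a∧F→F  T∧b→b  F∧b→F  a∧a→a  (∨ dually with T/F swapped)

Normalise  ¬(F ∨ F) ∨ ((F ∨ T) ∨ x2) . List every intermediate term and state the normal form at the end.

Answer: normal form = T  (in 4 steps)

Reduction:
  start: ¬(F ∨ F) ∨ ((F ∨ T) ∨ x2)
  step 1: (¬F ∧ ¬F) ∨ ((F ∨ T) ∨ x2)
  step 2: ¬F ∨ ((F ∨ T) ∨ x2)
  step 3: T ∨ ((F ∨ T) ∨ x2)
  step 4: T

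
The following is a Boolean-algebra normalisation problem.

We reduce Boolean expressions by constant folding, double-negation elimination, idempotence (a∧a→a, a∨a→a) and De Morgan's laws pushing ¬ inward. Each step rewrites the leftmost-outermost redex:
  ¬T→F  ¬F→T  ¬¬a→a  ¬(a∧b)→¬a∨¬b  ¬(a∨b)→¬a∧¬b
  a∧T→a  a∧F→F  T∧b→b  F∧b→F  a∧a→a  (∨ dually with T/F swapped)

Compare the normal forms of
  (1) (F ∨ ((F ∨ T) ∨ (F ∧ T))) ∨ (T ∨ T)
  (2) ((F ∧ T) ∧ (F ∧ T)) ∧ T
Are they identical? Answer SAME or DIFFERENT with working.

Answer: DIFFERENT — A ⇓ T, B ⇓ F

Reduction:
Term A:
  start: (F ∨ ((F ∨ T) ∨ (F ∧ T))) ∨ (T ∨ T)
  →1  ((F ∨ T) ∨ (F ∧ T)) ∨ (T ∨ T)
  →2  (T ∨ (F ∧ T)) ∨ (T ∨ T)
  →3  T ∨ (T ∨ T)
  →4  T

Term B:
  start: ((F ∧ T) ∧ (F ∧ T)) ∧ T
  →1  (F ∧ T) ∧ (F ∧ T)
  →2  F ∧ T
  →3  F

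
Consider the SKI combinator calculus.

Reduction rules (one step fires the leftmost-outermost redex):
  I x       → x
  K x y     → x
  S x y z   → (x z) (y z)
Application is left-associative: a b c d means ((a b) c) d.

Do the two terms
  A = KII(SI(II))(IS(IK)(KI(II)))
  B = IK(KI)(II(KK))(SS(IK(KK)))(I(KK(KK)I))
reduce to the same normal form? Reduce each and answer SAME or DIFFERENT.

Answer: DIFFERENT — A ⇓ SKI, B ⇓ KI

Working:
Term A:
  start: KII(SI(II))(IS(IK)(KI(II)))
  step 1: I(SI(II))(IS(IK)(KI(II)))
  step 2: SI(II)(IS(IK)(KI(II)))
  step 3: I(IS(IK)(KI(II)))(II(IS(IK)(KI(II))))
  step 4: IS(IK)(KI(II))(II(IS(IK)(KI(II))))
  step 5: S(IK)(KI(II))(II(IS(IK)(KI(II))))
  step 6: IK(II(IS(IK)(KI(II))))(KI(II)(II(IS(IK)(KI(II)))))
  step 7: K(II(IS(IK)(KI(II))))(KI(II)(II(IS(IK)(KI(II)))))
  step 8: II(IS(IK)(KI(II)))
  step 9: I(IS(IK)(KI(II)))
  step 10: IS(IK)(KI(II))
  step 11: S(IK)(KI(II))
  step 12: SK(KI(II))
  step 13: SKI

Term B:
  start: IK(KI)(II(KK))(SS(IK(KK)))(I(KK(KK)I))
  step 1: K(KI)(II(KK))(SS(IK(KK)))(I(KK(KK)I))
  step 2: KI(SS(IK(KK)))(I(KK(KK)I))
  step 3: I(I(KK(KK)I))
  step 4: I(KK(KK)I)
  step 5: KK(KK)I
  step 6: KI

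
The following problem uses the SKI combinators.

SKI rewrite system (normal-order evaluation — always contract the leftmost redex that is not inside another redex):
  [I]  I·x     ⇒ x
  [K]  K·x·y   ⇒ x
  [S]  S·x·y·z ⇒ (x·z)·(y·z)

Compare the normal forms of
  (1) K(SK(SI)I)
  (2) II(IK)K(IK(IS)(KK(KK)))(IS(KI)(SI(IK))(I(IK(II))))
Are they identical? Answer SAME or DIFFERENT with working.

Term A:
  start: K(SK(SI)I)
  step 1: K(KI(SII))
  step 2: KI

Term B:
  start: II(IK)K(IK(IS)(KK(KK)))(IS(KI)(SI(IK))(I(IK(II))))
  step 1: I(IK)K(IK(IS)(KK(KK)))(IS(KI)(SI(IK))(I(IK(II))))
  step 2: IKK(IK(IS)(KK(KK)))(IS(KI)(SI(IK))(I(IK(II))))
  step 3: KK(IK(IS)(KK(KK)))(IS(KI)(SI(IK))(I(IK(II))))
  step 4: K(IS(KI)(SI(IK))(I(IK(II))))
  step 5: K(S(KI)(SI(IK))(I(IK(II))))
  step 6: K(KI(I(IK(II)))(SI(IK)(I(IK(II)))))
  step 7: K(I(SI(IK)(I(IK(II)))))
  step 8: K(SI(IK)(I(IK(II))))
  step 9: K(I(I(IK(II)))(IK(I(IK(II)))))
  step 10: K(I(IK(II))(IK(I(IK(II)))))
  step 11: K(IK(II)(IK(I(IK(II)))))
  step 12: K(K(II)(IK(I(IK(II)))))
  step 13: K(II)
  step 14: KI

Answer: SAME — A ⇓ KI, B ⇓ KI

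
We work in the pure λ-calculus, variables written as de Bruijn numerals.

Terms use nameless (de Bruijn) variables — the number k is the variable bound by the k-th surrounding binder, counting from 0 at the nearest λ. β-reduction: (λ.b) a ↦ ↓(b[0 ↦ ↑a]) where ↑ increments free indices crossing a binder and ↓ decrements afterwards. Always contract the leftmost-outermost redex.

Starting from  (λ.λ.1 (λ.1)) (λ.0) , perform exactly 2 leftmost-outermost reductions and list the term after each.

  start: (λ.λ.1 (λ.1)) (λ.0)
  step 1: λ.(λ.0) (λ.1)
  step 2: λ.λ.1

Answer: after 2 steps: λ.λ.1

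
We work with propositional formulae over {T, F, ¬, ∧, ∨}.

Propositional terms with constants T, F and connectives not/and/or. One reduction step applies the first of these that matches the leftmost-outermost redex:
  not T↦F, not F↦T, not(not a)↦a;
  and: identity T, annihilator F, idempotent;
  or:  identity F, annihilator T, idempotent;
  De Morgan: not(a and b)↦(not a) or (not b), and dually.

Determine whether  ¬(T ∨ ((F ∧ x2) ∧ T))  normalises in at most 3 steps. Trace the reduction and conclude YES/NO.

  start: ¬(T ∨ ((F ∧ x2) ∧ T))
  →1  ¬T ∧ ¬((F ∧ x2) ∧ T)
  →2  F ∧ ¬((F ∧ x2) ∧ T)
  →3  F

Answer: YES — reaches normal form F in 3 ≤ 3 steps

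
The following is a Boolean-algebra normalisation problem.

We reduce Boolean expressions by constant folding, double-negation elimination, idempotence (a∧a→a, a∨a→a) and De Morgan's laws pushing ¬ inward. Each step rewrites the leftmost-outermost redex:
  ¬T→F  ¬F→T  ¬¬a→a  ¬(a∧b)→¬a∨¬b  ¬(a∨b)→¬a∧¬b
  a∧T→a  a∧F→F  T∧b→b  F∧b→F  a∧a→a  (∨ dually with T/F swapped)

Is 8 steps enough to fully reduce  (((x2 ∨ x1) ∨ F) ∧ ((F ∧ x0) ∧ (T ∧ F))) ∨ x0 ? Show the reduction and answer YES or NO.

  start: (((x2 ∨ x1) ∨ F) ∧ ((F ∧ x0) ∧ (T ∧ F))) ∨ x0
  [1] ((x2 ∨ x1) ∧ ((F ∧ x0) ∧ (T ∧ F))) ∨ x0
  [2] ((x2 ∨ x1) ∧ (F ∧ (T ∧ F))) ∨ x0
  [3] ((x2 ∨ x1) ∧ F) ∨ x0
  [4] F ∨ x0
  [5] x0

Answer: YES — reaches normal form x0 in 5 ≤ 8 steps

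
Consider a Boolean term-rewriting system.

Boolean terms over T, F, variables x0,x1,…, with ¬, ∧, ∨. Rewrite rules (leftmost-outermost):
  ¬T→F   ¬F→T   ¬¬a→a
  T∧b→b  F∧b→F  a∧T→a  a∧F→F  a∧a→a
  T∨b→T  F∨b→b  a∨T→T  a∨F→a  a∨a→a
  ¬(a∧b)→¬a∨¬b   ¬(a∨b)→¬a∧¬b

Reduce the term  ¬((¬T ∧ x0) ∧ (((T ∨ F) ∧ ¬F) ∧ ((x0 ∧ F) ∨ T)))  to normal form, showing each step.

  start: ¬((¬T ∧ x0) ∧ (((T ∨ F) ∧ ¬F) ∧ ((x0 ∧ F) ∨ T)))
  step 1: ¬(¬T ∧ x0) ∨ ¬(((T ∨ F) ∧ ¬F) ∧ ((x0 ∧ F) ∨ T))
  step 2: (¬¬T ∨ ¬x0) ∨ ¬(((T ∨ F) ∧ ¬F) ∧ ((x0 ∧ F) ∨ T))
  step 3: (T ∨ ¬x0) ∨ ¬(((T ∨ F) ∧ ¬F) ∧ ((x0 ∧ F) ∨ T))
  step 4: T ∨ ¬(((T ∨ F) ∧ ¬F) ∧ ((x0 ∧ F) ∨ T))
  step 5: T

Answer: normal form = T  (in 5 steps)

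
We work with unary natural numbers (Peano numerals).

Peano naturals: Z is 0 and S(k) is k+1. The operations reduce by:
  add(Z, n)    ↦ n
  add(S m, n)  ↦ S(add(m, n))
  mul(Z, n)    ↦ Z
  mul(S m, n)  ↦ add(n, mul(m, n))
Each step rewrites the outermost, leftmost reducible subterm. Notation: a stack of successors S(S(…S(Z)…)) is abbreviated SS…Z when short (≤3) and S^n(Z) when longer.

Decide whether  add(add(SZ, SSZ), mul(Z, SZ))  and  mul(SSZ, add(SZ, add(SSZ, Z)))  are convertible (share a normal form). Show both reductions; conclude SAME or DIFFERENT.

Term A:
  start: add(add(SZ, SSZ), mul(Z, SZ))
  →1  add(S(add(Z, SSZ)), mul(Z, SZ))
  →2  S(add(add(Z, SSZ), mul(Z, SZ)))
  →3  S(add(SSZ, mul(Z, SZ)))
  →4  S(S(add(SZ, mul(Z, SZ))))
  →5  S(S(S(add(Z, mul(Z, SZ)))))
  →6  S(S(S(mul(Z, SZ))))
  →7  SSSZ

Term B:
  start: mul(SSZ, add(SZ, add(SSZ, Z)))
  →1  add(add(SZ, add(SSZ, Z)), mul(SZ, add(SZ, add(SSZ, Z))))
  →2  add(S(add(Z, add(SSZ, Z))), mul(SZ, add(SZ, add(SSZ, Z))))
  →3  S(add(add(Z, add(SSZ, Z)), mul(SZ, add(SZ, add(SSZ, Z)))))
  →4  S(add(add(SSZ, Z), mul(SZ, add(SZ, add(SSZ, Z)))))
  →5  S(add(S(add(SZ, Z)), mul(SZ, add(SZ, add(SSZ, Z)))))
  →6  S(S(add(add(SZ, Z), mul(SZ, add(SZ, add(SSZ, Z))))))
  →7  S(S(add(S(add(Z, Z)), mul(SZ, add(SZ, add(SSZ, Z))))))
  →8  S(S(S(add(add(Z, Z), mul(SZ, add(SZ, add(SSZ, Z)))))))
  →9  S(S(S(add(Z, mul(SZ, add(SZ, add(SSZ, Z)))))))
  →10  S(S(S(mul(SZ, add(SZ, add(SSZ, Z))))))
  →11  S(S(S(add(add(SZ, add(SSZ, Z)), mul(Z, add(SZ, add(SSZ, Z)))))))
  →12  S(S(S(add(S(add(Z, add(SSZ, Z))), mul(Z, add(SZ, add(SSZ, Z)))))))
  →13  S(S(S(S(add(add(Z, add(SSZ, Z)), mul(Z, add(SZ, add(SSZ, Z))))))))
  →14  S(S(S(S(add(add(SSZ, Z), mul(Z, add(SZ, add(SSZ, Z))))))))
  →15  S(S(S(S(add(S(add(SZ, Z)), mul(Z, add(SZ, add(SSZ, Z))))))))
  →16  S(S(S(S(S(add(add(SZ, Z), mul(Z, add(SZ, add(SSZ, Z)))))))))
  →17  S(S(S(S(S(add(S(add(Z, Z)), mul(Z, add(SZ, add(SSZ, Z)))))))))
  →18  S(S(S(S(S(S(add(add(Z, Z), mul(Z, add(SZ, add(SSZ, Z))))))))))
  →19  S(S(S(S(S(S(add(Z, mul(Z, add(SZ, add(SSZ, Z))))))))))
  →20  S(S(S(S(S(S(mul(Z, add(SZ, add(SSZ, Z)))))))))
  →21  S^6(Z)

Answer: DIFFERENT — A ⇓ SSSZ, B ⇓ S^6(Z)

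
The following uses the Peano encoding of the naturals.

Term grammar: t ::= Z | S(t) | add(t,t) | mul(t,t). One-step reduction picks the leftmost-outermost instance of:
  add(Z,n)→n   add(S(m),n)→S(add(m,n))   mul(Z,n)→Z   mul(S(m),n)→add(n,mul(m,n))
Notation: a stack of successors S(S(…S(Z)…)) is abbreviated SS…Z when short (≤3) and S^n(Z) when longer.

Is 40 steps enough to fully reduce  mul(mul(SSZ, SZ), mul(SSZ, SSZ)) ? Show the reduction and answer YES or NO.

Answer: YES — reaches normal form S^8(Z) in 38 ≤ 40 steps

Derivation:
  start: mul(mul(SSZ, SZ), mul(SSZ, SSZ))
  →1  mul(add(SZ, mul(SZ, SZ)), mul(SSZ, SSZ))
  →2  mul(S(add(Z, mul(SZ, SZ))), mul(SSZ, SSZ))
  →3  add(mul(SSZ, SSZ), mul(add(Z, mul(SZ, SZ)), mul(SSZ, SSZ)))
  →4  add(add(SSZ, mul(SZ, SSZ)), mul(add(Z, mul(SZ, SZ)), mul(SSZ, SSZ)))
  →5  add(S(add(SZ, mul(SZ, SSZ))), mul(add(Z, mul(SZ, SZ)), mul(SSZ, SSZ)))
  →6  S(add(add(SZ, mul(SZ, SSZ)), mul(add(Z, mul(SZ, SZ)), mul(SSZ, SSZ))))
  →7  S(add(S(add(Z, mul(SZ, SSZ))), mul(add(Z, mul(SZ, SZ)), mul(SSZ, SSZ))))
  →8  S(S(add(add(Z, mul(SZ, SSZ)), mul(add(Z, mul(SZ, SZ)), mul(SSZ, SSZ)))))
  →9  S(S(add(mul(SZ, SSZ), mul(add(Z, mul(SZ, SZ)), mul(SSZ, SSZ)))))
  →10  S(S(add(add(SSZ, mul(Z, SSZ)), mul(add(Z, mul(SZ, SZ)), mul(SSZ, SSZ)))))
  →11  S(S(add(S(add(SZ, mul(Z, SSZ))), mul(add(Z, mul(SZ, SZ)), mul(SSZ, SSZ)))))
  →12  S(S(S(add(add(SZ, mul(Z, SSZ)), mul(add(Z, mul(SZ, SZ)), mul(SSZ, SSZ))))))
  →13  S(S(S(add(S(add(Z, mul(Z, SSZ))), mul(add(Z, mul(SZ, SZ)), mul(SSZ, SSZ))))))
  →14  S(S(S(S(add(add(Z, mul(Z, SSZ)), mul(add(Z, mul(SZ, SZ)), mul(SSZ, SSZ)))))))
  →15  S(S(S(S(add(mul(Z, SSZ), mul(add(Z, mul(SZ, SZ)), mul(SSZ, SSZ)))))))
  →16  S(S(S(S(add(Z, mul(add(Z, mul(SZ, SZ)), mul(SSZ, SSZ)))))))
  →17  S(S(S(S(mul(add(Z, mul(SZ, SZ)), mul(SSZ, SSZ))))))
  →18  S(S(S(S(mul(mul(SZ, SZ), mul(SSZ, SSZ))))))
  →19  S(S(S(S(mul(add(SZ, mul(Z, SZ)), mul(SSZ, SSZ))))))
  →20  S(S(S(S(mul(S(add(Z, mul(Z, SZ))), mul(SSZ, SSZ))))))
  →21  S(S(S(S(add(mul(SSZ, SSZ), mul(add(Z, mul(Z, SZ)), mul(SSZ, SSZ)))))))
  →22  S(S(S(S(add(add(SSZ, mul(SZ, SSZ)), mul(add(Z, mul(Z, SZ)), mul(SSZ, SSZ)))))))
  →23  S(S(S(S(add(S(add(SZ, mul(SZ, SSZ))), mul(add(Z, mul(Z, SZ)), mul(SSZ, SSZ)))))))
  →24  S(S(S(S(S(add(add(SZ, mul(SZ, SSZ)), mul(add(Z, mul(Z, SZ)), mul(SSZ, SSZ))))))))
  →25  S(S(S(S(S(add(S(add(Z, mul(SZ, SSZ))), mul(add(Z, mul(Z, SZ)), mul(SSZ, SSZ))))))))
  →26  S(S(S(S(S(S(add(add(Z, mul(SZ, SSZ)), mul(add(Z, mul(Z, SZ)), mul(SSZ, SSZ)))))))))
  →27  S(S(S(S(S(S(add(mul(SZ, SSZ), mul(add(Z, mul(Z, SZ)), mul(SSZ, SSZ)))))))))
  →28  S(S(S(S(S(S(add(add(SSZ, mul(Z, SSZ)), mul(add(Z, mul(Z, SZ)), mul(SSZ, SSZ)))))))))
  →29  S(S(S(S(S(S(add(S(add(SZ, mul(Z, SSZ))), mul(add(Z, mul(Z, SZ)), mul(SSZ, SSZ)))))))))
  →30  S(S(S(S(S(S(S(add(add(SZ, mul(Z, SSZ)), mul(add(Z, mul(Z, SZ)), mul(SSZ, SSZ))))))))))
  →31  S(S(S(S(S(S(S(add(S(add(Z, mul(Z, SSZ))), mul(add(Z, mul(Z, SZ)), mul(SSZ, SSZ))))))))))
  →32  S(S(S(S(S(S(S(S(add(add(Z, mul(Z, SSZ)), mul(add(Z, mul(Z, SZ)), mul(SSZ, SSZ)))))))))))
  →33  S(S(S(S(S(S(S(S(add(mul(Z, SSZ), mul(add(Z, mul(Z, SZ)), mul(SSZ, SSZ)))))))))))
  →34  S(S(S(S(S(S(S(S(add(Z, mul(add(Z, mul(Z, SZ)), mul(SSZ, SSZ)))))))))))
  →35  S(S(S(S(S(S(S(S(mul(add(Z, mul(Z, SZ)), mul(SSZ, SSZ))))))))))
  →36  S(S(S(S(S(S(S(S(mul(mul(Z, SZ), mul(SSZ, SSZ))))))))))
  →37  S(S(S(S(S(S(S(S(mul(Z, mul(SSZ, SSZ))))))))))
  →38  S^8(Z)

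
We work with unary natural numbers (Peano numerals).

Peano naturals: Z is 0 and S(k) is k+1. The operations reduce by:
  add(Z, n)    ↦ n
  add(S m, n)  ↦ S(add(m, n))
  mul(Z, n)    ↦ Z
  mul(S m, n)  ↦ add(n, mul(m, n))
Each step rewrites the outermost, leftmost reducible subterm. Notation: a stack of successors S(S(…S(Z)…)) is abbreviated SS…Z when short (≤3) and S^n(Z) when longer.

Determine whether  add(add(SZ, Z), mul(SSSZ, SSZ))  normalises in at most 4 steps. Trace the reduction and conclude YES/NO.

  start: add(add(SZ, Z), mul(SSSZ, SSZ))
  step 1: add(S(add(Z, Z)), mul(SSSZ, SSZ))
  step 2: S(add(add(Z, Z), mul(SSSZ, SSZ)))
  step 3: S(add(Z, mul(SSSZ, SSZ)))
  step 4: S(mul(SSSZ, SSZ))

Answer: NO — after 4 steps the term is S(mul(SSSZ, SSZ)), not yet normal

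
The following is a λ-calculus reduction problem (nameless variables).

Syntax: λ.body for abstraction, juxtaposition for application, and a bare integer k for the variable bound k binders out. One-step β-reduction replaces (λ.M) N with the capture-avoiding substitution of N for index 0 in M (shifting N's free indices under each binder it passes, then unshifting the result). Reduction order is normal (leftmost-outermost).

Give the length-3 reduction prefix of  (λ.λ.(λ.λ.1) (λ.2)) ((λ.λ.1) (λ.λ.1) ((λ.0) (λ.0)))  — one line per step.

Answer: after 3 steps: λ.λ.λ.(λ.λ.λ.1) ((λ.0) (λ.0))

Reduction:
  start: (λ.λ.(λ.λ.1) (λ.2)) ((λ.λ.1) (λ.λ.1) ((λ.0) (λ.0)))
  →1  λ.(λ.λ.1) (λ.(λ.λ.1) (λ.λ.1) ((λ.0) (λ.0)))
  →2  λ.λ.λ.(λ.λ.1) (λ.λ.1) ((λ.0) (λ.0))
  →3  λ.λ.λ.(λ.λ.λ.1) ((λ.0) (λ.0))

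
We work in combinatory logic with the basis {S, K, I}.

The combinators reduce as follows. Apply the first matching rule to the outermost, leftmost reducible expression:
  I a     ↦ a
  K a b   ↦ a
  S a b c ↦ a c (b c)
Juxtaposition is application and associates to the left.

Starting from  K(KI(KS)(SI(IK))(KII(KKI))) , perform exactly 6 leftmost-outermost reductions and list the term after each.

Answer: after 6 steps: K(KKI(IK(KII(KKI))))

Working:
  start: K(KI(KS)(SI(IK))(KII(KKI)))
  [1] K(I(SI(IK))(KII(KKI)))
  [2] K(SI(IK)(KII(KKI)))
  [3] K(I(KII(KKI))(IK(KII(KKI))))
  [4] K(KII(KKI)(IK(KII(KKI))))
  [5] K(I(KKI)(IK(KII(KKI))))
  [6] K(KKI(IK(KII(KKI))))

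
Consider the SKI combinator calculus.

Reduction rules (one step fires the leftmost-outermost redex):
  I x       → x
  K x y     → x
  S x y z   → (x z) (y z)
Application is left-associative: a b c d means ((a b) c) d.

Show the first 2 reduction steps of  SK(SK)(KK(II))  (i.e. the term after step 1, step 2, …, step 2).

  start: SK(SK)(KK(II))
  step 1: K(KK(II))(SK(KK(II)))
  step 2: KK(II)

Answer: after 2 steps: KK(II)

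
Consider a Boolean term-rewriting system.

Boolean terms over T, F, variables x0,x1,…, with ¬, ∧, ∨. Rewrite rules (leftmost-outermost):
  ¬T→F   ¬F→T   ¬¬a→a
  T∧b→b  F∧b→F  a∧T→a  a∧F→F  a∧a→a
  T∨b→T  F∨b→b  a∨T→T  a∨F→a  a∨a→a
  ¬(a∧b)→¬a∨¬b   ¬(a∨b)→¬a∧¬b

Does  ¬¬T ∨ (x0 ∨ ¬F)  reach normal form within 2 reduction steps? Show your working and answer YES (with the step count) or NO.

Answer: YES — reaches normal form T in 2 ≤ 2 steps

Reduction:
  start: ¬¬T ∨ (x0 ∨ ¬F)
  step 1: T ∨ (x0 ∨ ¬F)
  step 2: T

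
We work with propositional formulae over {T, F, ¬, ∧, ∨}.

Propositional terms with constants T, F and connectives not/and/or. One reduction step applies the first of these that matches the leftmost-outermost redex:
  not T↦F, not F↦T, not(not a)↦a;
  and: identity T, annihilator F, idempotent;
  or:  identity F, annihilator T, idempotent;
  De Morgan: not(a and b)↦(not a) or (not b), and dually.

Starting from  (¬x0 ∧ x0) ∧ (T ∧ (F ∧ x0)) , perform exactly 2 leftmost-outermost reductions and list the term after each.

  start: (¬x0 ∧ x0) ∧ (T ∧ (F ∧ x0))
  →1  (¬x0 ∧ x0) ∧ (F ∧ x0)
  →2  (¬x0 ∧ x0) ∧ F

Answer: after 2 steps: (¬x0 ∧ x0) ∧ F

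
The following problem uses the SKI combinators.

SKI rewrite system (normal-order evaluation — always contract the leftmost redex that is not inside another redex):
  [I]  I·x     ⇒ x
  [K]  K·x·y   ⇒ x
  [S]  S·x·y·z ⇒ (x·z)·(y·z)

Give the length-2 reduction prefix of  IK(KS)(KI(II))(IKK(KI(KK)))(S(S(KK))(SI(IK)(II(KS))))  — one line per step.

Answer: after 2 steps: KS(IKK(KI(KK)))(S(S(KK))(SI(IK)(II(KS))))

Reduction:
  start: IK(KS)(KI(II))(IKK(KI(KK)))(S(S(KK))(SI(IK)(II(KS))))
  step 1: K(KS)(KI(II))(IKK(KI(KK)))(S(S(KK))(SI(IK)(II(KS))))
  step 2: KS(IKK(KI(KK)))(S(S(KK))(SI(IK)(II(KS))))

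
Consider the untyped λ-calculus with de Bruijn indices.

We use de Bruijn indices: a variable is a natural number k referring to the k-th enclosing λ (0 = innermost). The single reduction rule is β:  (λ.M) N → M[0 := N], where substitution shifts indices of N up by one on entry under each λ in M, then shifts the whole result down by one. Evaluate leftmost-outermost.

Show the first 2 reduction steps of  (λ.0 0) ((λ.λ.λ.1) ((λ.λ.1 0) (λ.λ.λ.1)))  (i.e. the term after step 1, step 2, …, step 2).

  start: (λ.0 0) ((λ.λ.λ.1) ((λ.λ.1 0) (λ.λ.λ.1)))
  [1] (λ.λ.λ.1) ((λ.λ.1 0) (λ.λ.λ.1)) ((λ.λ.λ.1) ((λ.λ.1 0) (λ.λ.λ.1)))
  [2] (λ.λ.1) ((λ.λ.λ.1) ((λ.λ.1 0) (λ.λ.λ.1)))

Answer: after 2 steps: (λ.λ.1) ((λ.λ.λ.1) ((λ.λ.1 0) (λ.λ.λ.1)))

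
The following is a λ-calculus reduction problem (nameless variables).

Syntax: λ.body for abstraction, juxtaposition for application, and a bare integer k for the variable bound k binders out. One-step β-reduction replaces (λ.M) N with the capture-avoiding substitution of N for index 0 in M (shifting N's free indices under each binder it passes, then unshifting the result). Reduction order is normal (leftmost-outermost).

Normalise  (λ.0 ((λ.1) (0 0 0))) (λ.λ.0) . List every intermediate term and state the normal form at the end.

Answer: normal form = λ.0  (in 2 steps)

Working:
  start: (λ.0 ((λ.1) (0 0 0))) (λ.λ.0)
  →1  (λ.λ.0) ((λ.λ.λ.0) ((λ.λ.0) (λ.λ.0) (λ.λ.0)))
  →2  λ.0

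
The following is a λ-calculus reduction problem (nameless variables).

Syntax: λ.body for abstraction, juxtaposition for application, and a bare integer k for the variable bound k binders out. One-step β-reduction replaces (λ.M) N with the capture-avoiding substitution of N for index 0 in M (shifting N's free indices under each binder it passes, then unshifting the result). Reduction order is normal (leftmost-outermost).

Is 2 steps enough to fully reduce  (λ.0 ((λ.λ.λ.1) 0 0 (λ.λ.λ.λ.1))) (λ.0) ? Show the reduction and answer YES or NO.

Answer: NO — after 2 steps the term is (λ.λ.λ.1) (λ.0) (λ.0) (λ.λ.λ.λ.1), not yet normal

Reduction:
  start: (λ.0 ((λ.λ.λ.1) 0 0 (λ.λ.λ.λ.1))) (λ.0)
  →1  (λ.0) ((λ.λ.λ.1) (λ.0) (λ.0) (λ.λ.λ.λ.1))
  →2  (λ.λ.λ.1) (λ.0) (λ.0) (λ.λ.λ.λ.1)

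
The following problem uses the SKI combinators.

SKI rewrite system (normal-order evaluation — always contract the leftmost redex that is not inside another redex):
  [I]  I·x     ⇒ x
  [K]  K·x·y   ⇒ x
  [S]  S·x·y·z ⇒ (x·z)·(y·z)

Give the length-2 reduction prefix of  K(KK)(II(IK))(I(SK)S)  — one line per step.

  start: K(KK)(II(IK))(I(SK)S)
  [1] KK(I(SK)S)
  [2] K

Answer: after 2 steps: K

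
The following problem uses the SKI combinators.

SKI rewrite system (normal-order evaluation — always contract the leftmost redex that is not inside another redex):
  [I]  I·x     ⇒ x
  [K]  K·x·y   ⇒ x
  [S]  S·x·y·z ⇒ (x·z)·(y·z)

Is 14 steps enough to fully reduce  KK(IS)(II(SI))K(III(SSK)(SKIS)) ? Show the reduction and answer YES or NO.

  start: KK(IS)(II(SI))K(III(SSK)(SKIS))
  →1  K(II(SI))K(III(SSK)(SKIS))
  →2  II(SI)(III(SSK)(SKIS))
  →3  I(SI)(III(SSK)(SKIS))
  →4  SI(III(SSK)(SKIS))
  →5  SI(II(SSK)(SKIS))
  →6  SI(I(SSK)(SKIS))
  →7  SI(SSK(SKIS))
  →8  SI(S(SKIS)(K(SKIS)))
  →9  SI(S(KS(IS))(K(SKIS)))
  →10  SI(SS(K(SKIS)))
  →11  SI(SS(K(KS(IS))))
  →12  SI(SS(KS))

Answer: YES — reaches normal form SI(SS(KS)) in 12 ≤ 14 steps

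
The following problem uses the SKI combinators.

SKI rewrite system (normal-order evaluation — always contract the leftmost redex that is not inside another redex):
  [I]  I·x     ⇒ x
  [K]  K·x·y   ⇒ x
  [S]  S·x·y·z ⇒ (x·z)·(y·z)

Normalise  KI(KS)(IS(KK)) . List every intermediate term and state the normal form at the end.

Answer: normal form = S(KK)  (in 3 steps)

Derivation:
  start: KI(KS)(IS(KK))
  step 1: I(IS(KK))
  step 2: IS(KK)
  step 3: S(KK)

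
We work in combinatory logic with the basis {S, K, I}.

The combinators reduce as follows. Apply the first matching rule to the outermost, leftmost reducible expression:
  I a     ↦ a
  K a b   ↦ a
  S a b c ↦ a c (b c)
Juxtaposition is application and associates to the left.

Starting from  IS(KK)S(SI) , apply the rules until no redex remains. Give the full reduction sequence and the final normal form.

  start: IS(KK)S(SI)
  [1] S(KK)S(SI)
  [2] KK(SI)(S(SI))
  [3] K(S(SI))

Answer: normal form = K(S(SI))  (in 3 steps)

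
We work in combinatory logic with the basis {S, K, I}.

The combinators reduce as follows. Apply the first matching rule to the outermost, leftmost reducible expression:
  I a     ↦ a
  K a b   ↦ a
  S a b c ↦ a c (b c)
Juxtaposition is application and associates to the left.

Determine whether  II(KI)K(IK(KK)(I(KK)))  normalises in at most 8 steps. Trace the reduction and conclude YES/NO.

Answer: YES — reaches normal form KK in 6 ≤ 8 steps

Working:
  start: II(KI)K(IK(KK)(I(KK)))
  step 1: I(KI)K(IK(KK)(I(KK)))
  step 2: KIK(IK(KK)(I(KK)))
  step 3: I(IK(KK)(I(KK)))
  step 4: IK(KK)(I(KK))
  step 5: K(KK)(I(KK))
  step 6: KK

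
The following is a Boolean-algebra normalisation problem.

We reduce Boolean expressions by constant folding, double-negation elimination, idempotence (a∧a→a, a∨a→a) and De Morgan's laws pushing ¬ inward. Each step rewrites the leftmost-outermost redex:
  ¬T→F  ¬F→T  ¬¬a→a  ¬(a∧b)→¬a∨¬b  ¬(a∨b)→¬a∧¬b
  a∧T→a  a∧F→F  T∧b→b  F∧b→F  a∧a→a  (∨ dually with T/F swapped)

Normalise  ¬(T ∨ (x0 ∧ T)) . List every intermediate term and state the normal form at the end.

Answer: normal form = F  (in 3 steps)

Derivation:
  start: ¬(T ∨ (x0 ∧ T))
  →1  ¬T ∧ ¬(x0 ∧ T)
  →2  F ∧ ¬(x0 ∧ T)
  →3  F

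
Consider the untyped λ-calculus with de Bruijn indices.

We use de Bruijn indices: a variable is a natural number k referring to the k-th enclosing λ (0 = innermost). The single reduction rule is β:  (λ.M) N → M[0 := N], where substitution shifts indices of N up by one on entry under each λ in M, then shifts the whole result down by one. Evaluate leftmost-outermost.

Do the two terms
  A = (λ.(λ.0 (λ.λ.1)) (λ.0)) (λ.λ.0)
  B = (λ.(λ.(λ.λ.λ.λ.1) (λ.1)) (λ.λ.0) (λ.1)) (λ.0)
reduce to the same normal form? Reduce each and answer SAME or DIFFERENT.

Answer: SAME — A ⇓ λ.λ.1, B ⇓ λ.λ.1

Working:
Term A:
  start: (λ.(λ.0 (λ.λ.1)) (λ.0)) (λ.λ.0)
  →1  (λ.0 (λ.λ.1)) (λ.0)
  →2  (λ.0) (λ.λ.1)
  →3  λ.λ.1

Term B:
  start: (λ.(λ.(λ.λ.λ.λ.1) (λ.1)) (λ.λ.0) (λ.1)) (λ.0)
  →1  (λ.(λ.λ.λ.λ.1) (λ.1)) (λ.λ.0) (λ.λ.0)
  →2  (λ.λ.λ.λ.1) (λ.λ.λ.0) (λ.λ.0)
  →3  (λ.λ.λ.1) (λ.λ.0)
  →4  λ.λ.1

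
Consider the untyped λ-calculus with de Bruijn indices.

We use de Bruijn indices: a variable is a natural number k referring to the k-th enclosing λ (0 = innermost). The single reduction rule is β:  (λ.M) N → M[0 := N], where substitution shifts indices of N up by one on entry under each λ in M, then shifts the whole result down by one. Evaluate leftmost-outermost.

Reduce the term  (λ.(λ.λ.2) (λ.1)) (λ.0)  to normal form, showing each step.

  start: (λ.(λ.λ.2) (λ.1)) (λ.0)
  [1] (λ.λ.λ.0) (λ.λ.0)
  [2] λ.λ.0

Answer: normal form = λ.λ.0  (in 2 steps)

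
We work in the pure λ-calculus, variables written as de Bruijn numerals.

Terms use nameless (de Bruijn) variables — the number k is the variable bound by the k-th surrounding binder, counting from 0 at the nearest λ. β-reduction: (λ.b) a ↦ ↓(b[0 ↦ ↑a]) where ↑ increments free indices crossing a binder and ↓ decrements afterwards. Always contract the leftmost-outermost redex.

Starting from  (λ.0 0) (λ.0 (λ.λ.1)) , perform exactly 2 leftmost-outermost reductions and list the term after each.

  start: (λ.0 0) (λ.0 (λ.λ.1))
  [1] (λ.0 (λ.λ.1)) (λ.0 (λ.λ.1))
  [2] (λ.0 (λ.λ.1)) (λ.λ.1)

Answer: after 2 steps: (λ.0 (λ.λ.1)) (λ.λ.1)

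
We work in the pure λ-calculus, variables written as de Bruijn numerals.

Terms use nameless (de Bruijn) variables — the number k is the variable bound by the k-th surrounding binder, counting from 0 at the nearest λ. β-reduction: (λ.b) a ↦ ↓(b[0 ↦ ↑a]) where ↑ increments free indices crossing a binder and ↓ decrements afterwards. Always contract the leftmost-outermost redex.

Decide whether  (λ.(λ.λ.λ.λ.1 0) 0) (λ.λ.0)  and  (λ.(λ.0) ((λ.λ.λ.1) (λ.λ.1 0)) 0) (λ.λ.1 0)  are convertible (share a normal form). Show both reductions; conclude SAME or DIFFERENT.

Answer: SAME — A ⇓ λ.λ.λ.1 0, B ⇓ λ.λ.λ.1 0

Derivation:
Term A:
  start: (λ.(λ.λ.λ.λ.1 0) 0) (λ.λ.0)
  step 1: (λ.λ.λ.λ.1 0) (λ.λ.0)
  step 2: λ.λ.λ.1 0

Term B:
  start: (λ.(λ.0) ((λ.λ.λ.1) (λ.λ.1 0)) 0) (λ.λ.1 0)
  step 1: (λ.0) ((λ.λ.λ.1) (λ.λ.1 0)) (λ.λ.1 0)
  step 2: (λ.λ.λ.1) (λ.λ.1 0) (λ.λ.1 0)
  step 3: (λ.λ.1) (λ.λ.1 0)
  step 4: λ.λ.λ.1 0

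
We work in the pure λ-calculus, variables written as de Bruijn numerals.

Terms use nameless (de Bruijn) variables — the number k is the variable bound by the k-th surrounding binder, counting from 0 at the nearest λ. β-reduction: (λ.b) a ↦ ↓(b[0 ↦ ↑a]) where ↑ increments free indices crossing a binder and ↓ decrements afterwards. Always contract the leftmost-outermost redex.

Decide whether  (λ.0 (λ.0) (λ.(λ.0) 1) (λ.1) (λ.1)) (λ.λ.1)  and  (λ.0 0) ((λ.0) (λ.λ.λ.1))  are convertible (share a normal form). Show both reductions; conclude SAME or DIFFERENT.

Term A:
  start: (λ.0 (λ.0) (λ.(λ.0) 1) (λ.1) (λ.1)) (λ.λ.1)
  →1  (λ.λ.1) (λ.0) (λ.(λ.0) (λ.λ.1)) (λ.λ.λ.1) (λ.λ.λ.1)
  →2  (λ.λ.0) (λ.(λ.0) (λ.λ.1)) (λ.λ.λ.1) (λ.λ.λ.1)
  →3  (λ.0) (λ.λ.λ.1) (λ.λ.λ.1)
  →4  (λ.λ.λ.1) (λ.λ.λ.1)
  →5  λ.λ.1

Term B:
  start: (λ.0 0) ((λ.0) (λ.λ.λ.1))
  →1  (λ.0) (λ.λ.λ.1) ((λ.0) (λ.λ.λ.1))
  →2  (λ.λ.λ.1) ((λ.0) (λ.λ.λ.1))
  →3  λ.λ.1

Answer: SAME — A ⇓ λ.λ.1, B ⇓ λ.λ.1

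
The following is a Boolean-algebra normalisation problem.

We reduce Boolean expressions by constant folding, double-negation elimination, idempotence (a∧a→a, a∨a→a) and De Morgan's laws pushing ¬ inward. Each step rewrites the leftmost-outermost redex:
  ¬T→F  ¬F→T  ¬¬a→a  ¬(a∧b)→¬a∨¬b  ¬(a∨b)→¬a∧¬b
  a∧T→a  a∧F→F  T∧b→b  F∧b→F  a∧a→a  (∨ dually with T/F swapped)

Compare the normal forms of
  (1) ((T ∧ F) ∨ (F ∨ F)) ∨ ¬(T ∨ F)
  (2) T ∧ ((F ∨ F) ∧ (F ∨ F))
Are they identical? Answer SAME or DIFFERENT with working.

Term A:
  start: ((T ∧ F) ∨ (F ∨ F)) ∨ ¬(T ∨ F)
  →1  (F ∨ (F ∨ F)) ∨ ¬(T ∨ F)
  →2  (F ∨ F) ∨ ¬(T ∨ F)
  →3  F ∨ ¬(T ∨ F)
  →4  ¬(T ∨ F)
  →5  ¬T ∧ ¬F
  →6  F ∧ ¬F
  →7  F

Term B:
  start: T ∧ ((F ∨ F) ∧ (F ∨ F))
  →1  (F ∨ F) ∧ (F ∨ F)
  →2  F ∨ F
  →3  F

Answer: SAME — A ⇓ F, B ⇓ F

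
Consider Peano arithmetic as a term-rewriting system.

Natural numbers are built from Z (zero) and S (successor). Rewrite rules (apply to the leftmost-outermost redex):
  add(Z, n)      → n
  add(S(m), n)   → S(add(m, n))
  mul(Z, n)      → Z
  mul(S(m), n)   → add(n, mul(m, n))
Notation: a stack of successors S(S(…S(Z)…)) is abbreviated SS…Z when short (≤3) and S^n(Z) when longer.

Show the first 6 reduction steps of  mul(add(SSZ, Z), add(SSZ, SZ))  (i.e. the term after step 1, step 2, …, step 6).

  start: mul(add(SSZ, Z), add(SSZ, SZ))
  step 1: mul(S(add(SZ, Z)), add(SSZ, SZ))
  step 2: add(add(SSZ, SZ), mul(add(SZ, Z), add(SSZ, SZ)))
  step 3: add(S(add(SZ, SZ)), mul(add(SZ, Z), add(SSZ, SZ)))
  step 4: S(add(add(SZ, SZ), mul(add(SZ, Z), add(SSZ, SZ))))
  step 5: S(add(S(add(Z, SZ)), mul(add(SZ, Z), add(SSZ, SZ))))
  step 6: S(S(add(add(Z, SZ), mul(add(SZ, Z), add(SSZ, SZ)))))

Answer: after 6 steps: S(S(add(add(Z, SZ), mul(add(SZ, Z), add(SSZ, SZ)))))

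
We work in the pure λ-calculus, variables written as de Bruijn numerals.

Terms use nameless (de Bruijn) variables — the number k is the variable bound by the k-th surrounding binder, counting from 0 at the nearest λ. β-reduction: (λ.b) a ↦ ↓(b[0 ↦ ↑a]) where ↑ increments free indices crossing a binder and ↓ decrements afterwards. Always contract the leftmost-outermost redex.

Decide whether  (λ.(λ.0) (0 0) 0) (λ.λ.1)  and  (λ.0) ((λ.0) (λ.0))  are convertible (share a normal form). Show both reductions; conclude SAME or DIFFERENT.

Answer: DIFFERENT — A ⇓ λ.λ.1, B ⇓ λ.0

Reduction:
Term A:
  start: (λ.(λ.0) (0 0) 0) (λ.λ.1)
  →1  (λ.0) ((λ.λ.1) (λ.λ.1)) (λ.λ.1)
  →2  (λ.λ.1) (λ.λ.1) (λ.λ.1)
  →3  (λ.λ.λ.1) (λ.λ.1)
  →4  λ.λ.1

Term B:
  start: (λ.0) ((λ.0) (λ.0))
  →1  (λ.0) (λ.0)
  →2  λ.0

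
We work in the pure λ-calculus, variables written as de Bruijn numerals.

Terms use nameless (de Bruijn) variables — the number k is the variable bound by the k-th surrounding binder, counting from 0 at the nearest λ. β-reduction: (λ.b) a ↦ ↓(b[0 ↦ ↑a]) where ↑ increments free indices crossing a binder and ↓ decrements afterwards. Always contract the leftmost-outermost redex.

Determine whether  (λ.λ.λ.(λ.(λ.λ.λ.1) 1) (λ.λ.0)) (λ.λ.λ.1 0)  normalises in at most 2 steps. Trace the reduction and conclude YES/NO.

  start: (λ.λ.λ.(λ.(λ.λ.λ.1) 1) (λ.λ.0)) (λ.λ.λ.1 0)
  →1  λ.λ.(λ.(λ.λ.λ.1) 1) (λ.λ.0)
  →2  λ.λ.(λ.λ.λ.1) 0

Answer: NO — after 2 steps the term is λ.λ.(λ.λ.λ.1) 0, not yet normal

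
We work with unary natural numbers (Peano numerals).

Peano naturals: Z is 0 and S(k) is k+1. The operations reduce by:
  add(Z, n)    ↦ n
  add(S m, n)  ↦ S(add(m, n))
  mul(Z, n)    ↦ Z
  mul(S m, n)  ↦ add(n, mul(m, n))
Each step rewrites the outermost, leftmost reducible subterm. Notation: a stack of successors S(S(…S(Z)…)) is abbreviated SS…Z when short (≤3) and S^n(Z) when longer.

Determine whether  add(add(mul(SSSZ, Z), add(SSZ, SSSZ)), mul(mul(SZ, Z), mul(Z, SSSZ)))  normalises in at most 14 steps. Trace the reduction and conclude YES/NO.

Answer: NO — after 14 steps the term is S(S(S(add(SSZ, mul(mul(SZ, Z), mul(Z, SSSZ)))))), not yet normal

Derivation:
  start: add(add(mul(SSSZ, Z), add(SSZ, SSSZ)), mul(mul(SZ, Z), mul(Z, SSSZ)))
  [1] add(add(add(Z, mul(SSZ, Z)), add(SSZ, SSSZ)), mul(mul(SZ, Z), mul(Z, SSSZ)))
  [2] add(add(mul(SSZ, Z), add(SSZ, SSSZ)), mul(mul(SZ, Z), mul(Z, SSSZ)))
  [3] add(add(add(Z, mul(SZ, Z)), add(SSZ, SSSZ)), mul(mul(SZ, Z), mul(Z, SSSZ)))
  [4] add(add(mul(SZ, Z), add(SSZ, SSSZ)), mul(mul(SZ, Z), mul(Z, SSSZ)))
  [5] add(add(add(Z, mul(Z, Z)), add(SSZ, SSSZ)), mul(mul(SZ, Z), mul(Z, SSSZ)))
  [6] add(add(mul(Z, Z), add(SSZ, SSSZ)), mul(mul(SZ, Z), mul(Z, SSSZ)))
  [7] add(add(Z, add(SSZ, SSSZ)), mul(mul(SZ, Z), mul(Z, SSSZ)))
  [8] add(add(SSZ, SSSZ), mul(mul(SZ, Z), mul(Z, SSSZ)))
  [9] add(S(add(SZ, SSSZ)), mul(mul(SZ, Z), mul(Z, SSSZ)))
  [10] S(add(add(SZ, SSSZ), mul(mul(SZ, Z), mul(Z, SSSZ))))
  [11] S(add(S(add(Z, SSSZ)), mul(mul(SZ, Z), mul(Z, SSSZ))))
  [12] S(S(add(add(Z, SSSZ), mul(mul(SZ, Z), mul(Z, SSSZ)))))
  [13] S(S(add(SSSZ, mul(mul(SZ, Z), mul(Z, SSSZ)))))
  [14] S(S(S(add(SSZ, mul(mul(SZ, Z), mul(Z, SSSZ))))))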